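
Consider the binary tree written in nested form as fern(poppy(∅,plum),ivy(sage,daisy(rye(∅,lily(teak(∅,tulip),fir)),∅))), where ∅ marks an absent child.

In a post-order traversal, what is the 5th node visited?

teak

Post-order visits the left subtree, then the right subtree, then the node.
At fern: go left to poppy.
  At poppy: no left child.
  At poppy: go right to plum.
    plum is a leaf — visit plum.
  Visit poppy.
At fern: go right to ivy.
  At ivy: go left to sage.
    sage is a leaf — visit sage.
  At ivy: go right to daisy.
    At daisy: go left to rye.
      At rye: no left child.
      At rye: go right to lily.
        At lily: go left to teak.
          At teak: no left child.
          At teak: go right to tulip.
            tulip is a leaf — visit tulip.
          Visit teak.
        At lily: go right to fir.
          fir is a leaf — visit fir.
        Visit lily.
      Visit rye.
    At daisy: no right child.
    Visit daisy.
  Visit ivy.
Visit fern.
Full post-order sequence: plum, poppy, sage, tulip, teak, fir, lily, rye, daisy, ivy, fern.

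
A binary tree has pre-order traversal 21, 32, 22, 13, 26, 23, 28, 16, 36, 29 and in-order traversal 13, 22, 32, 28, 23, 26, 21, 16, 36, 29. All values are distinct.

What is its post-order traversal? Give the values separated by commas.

13, 22, 28, 23, 26, 32, 29, 36, 16, 21

The first element of pre-order is the root; it splits in-order into left and right subtrees.
Root 21: left subtree has 6 nodes {13, 22, 32, 28, 23, 26}, right has 3 {16, 36, 29}.
  Root 32: left subtree has 2 nodes {13, 22}, right has 3 {28, 23, 26}.
    Root 22: left subtree has 1 node {13}, right has 0 { }.
    Root 26: left subtree has 2 nodes {28, 23}, right has 0 { }.
      Root 23: left subtree has 1 node {28}, right has 0 { }.
  Root 16: left subtree has 0 nodes { }, right has 2 {36, 29}.
    Root 36: left subtree has 0 nodes { }, right has 1 {29}.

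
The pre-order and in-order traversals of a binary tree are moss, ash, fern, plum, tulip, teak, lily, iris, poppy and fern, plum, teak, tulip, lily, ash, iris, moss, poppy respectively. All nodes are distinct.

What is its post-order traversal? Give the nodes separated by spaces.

teak lily tulip plum fern iris ash poppy moss

The first element of pre-order is the root; it splits in-order into left and right subtrees.
Root moss: left subtree has 7 nodes {fern, plum, teak, tulip, lily, ash, iris}, right has 1 {poppy}.
  Root ash: left subtree has 5 nodes {fern, plum, teak, tulip, lily}, right has 1 {iris}.
    Root fern: left subtree has 0 nodes { }, right has 4 {plum, teak, tulip, lily}.
      Root plum: left subtree has 0 nodes { }, right has 3 {teak, tulip, lily}.
        Root tulip: left subtree has 1 node {teak}, right has 1 {lily}.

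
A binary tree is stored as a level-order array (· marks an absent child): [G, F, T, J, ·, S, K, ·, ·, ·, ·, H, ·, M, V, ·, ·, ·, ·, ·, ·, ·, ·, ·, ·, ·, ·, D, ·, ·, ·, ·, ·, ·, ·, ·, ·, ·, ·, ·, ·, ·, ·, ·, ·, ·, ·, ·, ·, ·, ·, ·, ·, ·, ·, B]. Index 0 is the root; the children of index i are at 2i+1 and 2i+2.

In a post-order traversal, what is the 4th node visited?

S

Post-order visits the left subtree, then the right subtree, then the node.
At G: go left to F.
  At F: go left to J.
    J is a leaf — visit J.
  At F: no right child.
  Visit F.
At G: go right to T.
  At T: go left to S.
    At S: go left to H.
      H is a leaf — visit H.
    At S: no right child.
    Visit S.
  At T: go right to K.
    At K: go left to M.
      At M: go left to D.
        At D: go left to B.
          B is a leaf — visit B.
        At D: no right child.
        Visit D.
      At M: no right child.
      Visit M.
    At K: go right to V.
      V is a leaf — visit V.
    Visit K.
  Visit T.
Visit G.
Full post-order sequence: J, F, H, S, B, D, M, V, K, T, G.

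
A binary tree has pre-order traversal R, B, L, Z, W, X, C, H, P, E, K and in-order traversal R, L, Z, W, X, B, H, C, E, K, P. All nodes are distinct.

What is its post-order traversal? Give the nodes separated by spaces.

The first element of pre-order is the root; it splits in-order into left and right subtrees.
Root R: left subtree has 0 nodes { }, right has 10 {L, Z, W, X, B, H, C, E, K, P}.
  Root B: left subtree has 4 nodes {L, Z, W, X}, right has 5 {H, C, E, K, P}.
    Root L: left subtree has 0 nodes { }, right has 3 {Z, W, X}.
      Root Z: left subtree has 0 nodes { }, right has 2 {W, X}.
        Root W: left subtree has 0 nodes { }, right has 1 {X}.
    Root C: left subtree has 1 node {H}, right has 3 {E, K, P}.
      Root P: left subtree has 2 nodes {E, K}, right has 0 { }.
        Root E: left subtree has 0 nodes { }, right has 1 {K}.

X W Z L H K E P C B R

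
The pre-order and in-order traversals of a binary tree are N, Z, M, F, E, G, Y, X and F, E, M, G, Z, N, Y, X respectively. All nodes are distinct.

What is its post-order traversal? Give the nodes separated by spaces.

E F G M Z X Y N

The first element of pre-order is the root; it splits in-order into left and right subtrees.
Root N: left subtree has 5 nodes {F, E, M, G, Z}, right has 2 {Y, X}.
  Root Z: left subtree has 4 nodes {F, E, M, G}, right has 0 { }.
    Root M: left subtree has 2 nodes {F, E}, right has 1 {G}.
      Root F: left subtree has 0 nodes { }, right has 1 {E}.
  Root Y: left subtree has 0 nodes { }, right has 1 {X}.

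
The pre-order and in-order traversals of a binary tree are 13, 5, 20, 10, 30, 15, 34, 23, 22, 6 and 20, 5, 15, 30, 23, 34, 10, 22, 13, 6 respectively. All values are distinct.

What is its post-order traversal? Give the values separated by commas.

The first element of pre-order is the root; it splits in-order into left and right subtrees.
Root 13: left subtree has 8 nodes {20, 5, 15, 30, 23, 34, 10, 22}, right has 1 {6}.
  Root 5: left subtree has 1 node {20}, right has 6 {15, 30, 23, 34, 10, 22}.
    Root 10: left subtree has 4 nodes {15, 30, 23, 34}, right has 1 {22}.
      Root 30: left subtree has 1 node {15}, right has 2 {23, 34}.
        Root 34: left subtree has 1 node {23}, right has 0 { }.

20, 15, 23, 34, 30, 22, 10, 5, 6, 13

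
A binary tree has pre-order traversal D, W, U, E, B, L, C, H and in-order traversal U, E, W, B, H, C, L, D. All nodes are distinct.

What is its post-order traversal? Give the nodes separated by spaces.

E U H C L B W D

The first element of pre-order is the root; it splits in-order into left and right subtrees.
Root D: left subtree has 7 nodes {U, E, W, B, H, C, L}, right has 0 { }.
  Root W: left subtree has 2 nodes {U, E}, right has 4 {B, H, C, L}.
    Root U: left subtree has 0 nodes { }, right has 1 {E}.
    Root B: left subtree has 0 nodes { }, right has 3 {H, C, L}.
      Root L: left subtree has 2 nodes {H, C}, right has 0 { }.
        Root C: left subtree has 1 node {H}, right has 0 { }.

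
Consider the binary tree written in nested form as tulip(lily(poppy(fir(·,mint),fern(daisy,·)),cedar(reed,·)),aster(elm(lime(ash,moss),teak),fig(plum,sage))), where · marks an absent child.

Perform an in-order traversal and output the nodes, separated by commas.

In-order visits the left subtree, then the node, then the right subtree.
At tulip: go left to lily.
  At lily: go left to poppy.
    At poppy: go left to fir.
      At fir: no left child.
      Visit fir.
      At fir: go right to mint.
        mint is a leaf — visit mint.
    Visit poppy.
    At poppy: go right to fern.
      At fern: go left to daisy.
        daisy is a leaf — visit daisy.
      Visit fern.
      At fern: no right child.
  Visit lily.
  At lily: go right to cedar.
    At cedar: go left to reed.
      reed is a leaf — visit reed.
    Visit cedar.
    At cedar: no right child.
Visit tulip.
At tulip: go right to aster.
  At aster: go left to elm.
    At elm: go left to lime.
      At lime: go left to ash.
        ash is a leaf — visit ash.
      Visit lime.
      At lime: go right to moss.
        moss is a leaf — visit moss.
    Visit elm.
    At elm: go right to teak.
      teak is a leaf — visit teak.
  Visit aster.
  At aster: go right to fig.
    At fig: go left to plum.
      plum is a leaf — visit plum.
    Visit fig.
    At fig: go right to sage.
      sage is a leaf — visit sage.

fir, mint, poppy, daisy, fern, lily, reed, cedar, tulip, ash, lime, moss, elm, teak, aster, plum, fig, sage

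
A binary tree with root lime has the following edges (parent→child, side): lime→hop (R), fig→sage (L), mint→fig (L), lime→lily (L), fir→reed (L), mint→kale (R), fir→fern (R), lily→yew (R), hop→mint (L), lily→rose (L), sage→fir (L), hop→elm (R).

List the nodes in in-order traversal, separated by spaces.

rose lily yew lime reed fir fern sage fig mint kale hop elm

In-order visits the left subtree, then the node, then the right subtree.
At lime: go left to lily.
  At lily: go left to rose.
    rose is a leaf — visit rose.
  Visit lily.
  At lily: go right to yew.
    yew is a leaf — visit yew.
Visit lime.
At lime: go right to hop.
  At hop: go left to mint.
    At mint: go left to fig.
      At fig: go left to sage.
        At sage: go left to fir.
          At fir: go left to reed.
            reed is a leaf — visit reed.
          Visit fir.
          At fir: go right to fern.
            fern is a leaf — visit fern.
        Visit sage.
        At sage: no right child.
      Visit fig.
      At fig: no right child.
    Visit mint.
    At mint: go right to kale.
      kale is a leaf — visit kale.
  Visit hop.
  At hop: go right to elm.
    elm is a leaf — visit elm.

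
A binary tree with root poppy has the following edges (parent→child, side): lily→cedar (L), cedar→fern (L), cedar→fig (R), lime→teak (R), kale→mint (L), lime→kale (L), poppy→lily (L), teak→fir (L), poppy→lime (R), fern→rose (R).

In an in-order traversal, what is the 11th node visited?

teak

In-order visits the left subtree, then the node, then the right subtree.
At poppy: go left to lily.
  At lily: go left to cedar.
    At cedar: go left to fern.
      At fern: no left child.
      Visit fern.
      At fern: go right to rose.
        rose is a leaf — visit rose.
    Visit cedar.
    At cedar: go right to fig.
      fig is a leaf — visit fig.
  Visit lily.
  At lily: no right child.
Visit poppy.
At poppy: go right to lime.
  At lime: go left to kale.
    At kale: go left to mint.
      mint is a leaf — visit mint.
    Visit kale.
    At kale: no right child.
  Visit lime.
  At lime: go right to teak.
    At teak: go left to fir.
      fir is a leaf — visit fir.
    Visit teak.
    At teak: no right child.
Full in-order sequence: fern, rose, cedar, fig, lily, poppy, mint, kale, lime, fir, teak.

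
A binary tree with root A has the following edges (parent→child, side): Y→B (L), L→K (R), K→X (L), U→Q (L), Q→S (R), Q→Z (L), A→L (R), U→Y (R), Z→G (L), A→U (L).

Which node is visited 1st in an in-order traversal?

In-order visits the left subtree, then the node, then the right subtree.
At A: go left to U.
  At U: go left to Q.
    At Q: go left to Z.
      At Z: go left to G.
        G is a leaf — visit G.
      Visit Z.
      At Z: no right child.
    Visit Q.
    At Q: go right to S.
      S is a leaf — visit S.
  Visit U.
  At U: go right to Y.
    At Y: go left to B.
      B is a leaf — visit B.
    Visit Y.
    At Y: no right child.
Visit A.
At A: go right to L.
  At L: no left child.
  Visit L.
  At L: go right to K.
    At K: go left to X.
      X is a leaf — visit X.
    Visit K.
    At K: no right child.
Full in-order sequence: G, Z, Q, S, U, B, Y, A, L, X, K.

G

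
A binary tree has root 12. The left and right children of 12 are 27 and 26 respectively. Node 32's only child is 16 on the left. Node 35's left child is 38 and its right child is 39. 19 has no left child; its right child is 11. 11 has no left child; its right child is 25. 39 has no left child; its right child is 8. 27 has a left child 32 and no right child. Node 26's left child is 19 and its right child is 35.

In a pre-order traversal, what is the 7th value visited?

11

Pre-order visits the node, then its left subtree, then its right subtree.
Visit 12.
At 12: go left to 27.
  Visit 27.
  At 27: go left to 32.
    Visit 32.
    At 32: go left to 16.
      16 is a leaf — visit 16.
    At 32: no right child.
  At 27: no right child.
At 12: go right to 26.
  Visit 26.
  At 26: go left to 19.
    Visit 19.
    At 19: no left child.
    At 19: go right to 11.
      Visit 11.
      At 11: no left child.
      At 11: go right to 25.
        25 is a leaf — visit 25.
  At 26: go right to 35.
    Visit 35.
    At 35: go left to 38.
      38 is a leaf — visit 38.
    At 35: go right to 39.
      Visit 39.
      At 39: no left child.
      At 39: go right to 8.
        8 is a leaf — visit 8.
Full pre-order sequence: 12, 27, 32, 16, 26, 19, 11, 25, 35, 38, 39, 8.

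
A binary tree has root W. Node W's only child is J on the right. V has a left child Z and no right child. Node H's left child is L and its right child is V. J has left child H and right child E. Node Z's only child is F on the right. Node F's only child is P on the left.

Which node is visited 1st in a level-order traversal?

W

Level-order visits nodes level by level from the root, left to right within each level.
Level 0: W
Level 1: J
Level 2: H, E
Level 3: L, V
Level 4: Z
Level 5: F
Level 6: P
Full level-order sequence: W, J, H, E, L, V, Z, F, P.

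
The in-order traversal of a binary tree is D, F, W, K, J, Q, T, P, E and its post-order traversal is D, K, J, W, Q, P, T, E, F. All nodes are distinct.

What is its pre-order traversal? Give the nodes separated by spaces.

F D E T Q W J K P

The last element of post-order is the root; it splits in-order into left and right subtrees.
Root F: left subtree has 1 node {D}, right has 7 {W, K, J, Q, T, P, E}.
  Root E: left subtree has 6 nodes {W, K, J, Q, T, P}, right has 0 { }.
    Root T: left subtree has 4 nodes {W, K, J, Q}, right has 1 {P}.
      Root Q: left subtree has 3 nodes {W, K, J}, right has 0 { }.
        Root W: left subtree has 0 nodes { }, right has 2 {K, J}.
          Root J: left subtree has 1 node {K}, right has 0 { }.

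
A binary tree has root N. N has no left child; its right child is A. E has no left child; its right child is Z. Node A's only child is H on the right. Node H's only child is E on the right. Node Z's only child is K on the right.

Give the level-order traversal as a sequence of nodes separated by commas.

N, A, H, E, Z, K

Level-order visits nodes level by level from the root, left to right within each level.
Level 0: N
Level 1: A
Level 2: H
Level 3: E
Level 4: Z
Level 5: K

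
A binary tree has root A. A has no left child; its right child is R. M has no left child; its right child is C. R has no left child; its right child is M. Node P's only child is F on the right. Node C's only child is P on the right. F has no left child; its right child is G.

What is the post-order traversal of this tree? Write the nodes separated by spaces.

Post-order visits the left subtree, then the right subtree, then the node.
At A: no left child.
At A: go right to R.
  At R: no left child.
  At R: go right to M.
    At M: no left child.
    At M: go right to C.
      At C: no left child.
      At C: go right to P.
        At P: no left child.
        At P: go right to F.
          At F: no left child.
          At F: go right to G.
            G is a leaf — visit G.
          Visit F.
        Visit P.
      Visit C.
    Visit M.
  Visit R.
Visit A.

G F P C M R A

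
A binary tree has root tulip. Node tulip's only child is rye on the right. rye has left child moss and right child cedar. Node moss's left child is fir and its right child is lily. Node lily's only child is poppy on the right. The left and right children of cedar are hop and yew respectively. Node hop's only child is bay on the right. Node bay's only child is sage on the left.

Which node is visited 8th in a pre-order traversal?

Pre-order visits the node, then its left subtree, then its right subtree.
Visit tulip.
At tulip: no left child.
At tulip: go right to rye.
  Visit rye.
  At rye: go left to moss.
    Visit moss.
    At moss: go left to fir.
      fir is a leaf — visit fir.
    At moss: go right to lily.
      Visit lily.
      At lily: no left child.
      At lily: go right to poppy.
        poppy is a leaf — visit poppy.
  At rye: go right to cedar.
    Visit cedar.
    At cedar: go left to hop.
      Visit hop.
      At hop: no left child.
      At hop: go right to bay.
        Visit bay.
        At bay: go left to sage.
          sage is a leaf — visit sage.
        At bay: no right child.
    At cedar: go right to yew.
      yew is a leaf — visit yew.
Full pre-order sequence: tulip, rye, moss, fir, lily, poppy, cedar, hop, bay, sage, yew.

hop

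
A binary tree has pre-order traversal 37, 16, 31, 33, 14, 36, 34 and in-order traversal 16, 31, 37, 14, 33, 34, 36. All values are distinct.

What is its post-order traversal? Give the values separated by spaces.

The first element of pre-order is the root; it splits in-order into left and right subtrees.
Root 37: left subtree has 2 nodes {16, 31}, right has 4 {14, 33, 34, 36}.
  Root 16: left subtree has 0 nodes { }, right has 1 {31}.
  Root 33: left subtree has 1 node {14}, right has 2 {34, 36}.
    Root 36: left subtree has 1 node {34}, right has 0 { }.

31 16 14 34 36 33 37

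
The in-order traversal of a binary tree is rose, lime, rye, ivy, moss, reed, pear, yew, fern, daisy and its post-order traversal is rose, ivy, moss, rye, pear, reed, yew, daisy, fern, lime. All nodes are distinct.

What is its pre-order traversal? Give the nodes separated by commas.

The last element of post-order is the root; it splits in-order into left and right subtrees.
Root lime: left subtree has 1 node {rose}, right has 8 {rye, ivy, moss, reed, pear, yew, fern, daisy}.
  Root fern: left subtree has 6 nodes {rye, ivy, moss, reed, pear, yew}, right has 1 {daisy}.
    Root yew: left subtree has 5 nodes {rye, ivy, moss, reed, pear}, right has 0 { }.
      Root reed: left subtree has 3 nodes {rye, ivy, moss}, right has 1 {pear}.
        Root rye: left subtree has 0 nodes { }, right has 2 {ivy, moss}.
          Root moss: left subtree has 1 node {ivy}, right has 0 { }.

lime, rose, fern, yew, reed, rye, moss, ivy, pear, daisy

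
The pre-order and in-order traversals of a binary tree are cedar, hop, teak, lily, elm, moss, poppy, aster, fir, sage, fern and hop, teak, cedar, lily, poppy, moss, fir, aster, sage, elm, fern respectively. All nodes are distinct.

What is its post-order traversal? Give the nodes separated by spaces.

The first element of pre-order is the root; it splits in-order into left and right subtrees.
Root cedar: left subtree has 2 nodes {hop, teak}, right has 8 {lily, poppy, moss, fir, aster, sage, elm, fern}.
  Root hop: left subtree has 0 nodes { }, right has 1 {teak}.
  Root lily: left subtree has 0 nodes { }, right has 7 {poppy, moss, fir, aster, sage, elm, fern}.
    Root elm: left subtree has 5 nodes {poppy, moss, fir, aster, sage}, right has 1 {fern}.
      Root moss: left subtree has 1 node {poppy}, right has 3 {fir, aster, sage}.
        Root aster: left subtree has 1 node {fir}, right has 1 {sage}.

teak hop poppy fir sage aster moss fern elm lily cedar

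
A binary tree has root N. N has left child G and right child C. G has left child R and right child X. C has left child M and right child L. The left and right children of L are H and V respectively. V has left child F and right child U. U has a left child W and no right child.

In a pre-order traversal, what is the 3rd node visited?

R

Pre-order visits the node, then its left subtree, then its right subtree.
Visit N.
At N: go left to G.
  Visit G.
  At G: go left to R.
    R is a leaf — visit R.
  At G: go right to X.
    X is a leaf — visit X.
At N: go right to C.
  Visit C.
  At C: go left to M.
    M is a leaf — visit M.
  At C: go right to L.
    Visit L.
    At L: go left to H.
      H is a leaf — visit H.
    At L: go right to V.
      Visit V.
      At V: go left to F.
        F is a leaf — visit F.
      At V: go right to U.
        Visit U.
        At U: go left to W.
          W is a leaf — visit W.
        At U: no right child.
Full pre-order sequence: N, G, R, X, C, M, L, H, V, F, U, W.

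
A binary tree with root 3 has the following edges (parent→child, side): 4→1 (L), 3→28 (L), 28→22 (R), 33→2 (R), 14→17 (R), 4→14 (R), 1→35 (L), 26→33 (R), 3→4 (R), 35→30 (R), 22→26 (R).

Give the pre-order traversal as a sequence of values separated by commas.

Pre-order visits the node, then its left subtree, then its right subtree.
Visit 3.
At 3: go left to 28.
  Visit 28.
  At 28: no left child.
  At 28: go right to 22.
    Visit 22.
    At 22: no left child.
    At 22: go right to 26.
      Visit 26.
      At 26: no left child.
      At 26: go right to 33.
        Visit 33.
        At 33: no left child.
        At 33: go right to 2.
          2 is a leaf — visit 2.
At 3: go right to 4.
  Visit 4.
  At 4: go left to 1.
    Visit 1.
    At 1: go left to 35.
      Visit 35.
      At 35: no left child.
      At 35: go right to 30.
        30 is a leaf — visit 30.
    At 1: no right child.
  At 4: go right to 14.
    Visit 14.
    At 14: no left child.
    At 14: go right to 17.
      17 is a leaf — visit 17.

3, 28, 22, 26, 33, 2, 4, 1, 35, 30, 14, 17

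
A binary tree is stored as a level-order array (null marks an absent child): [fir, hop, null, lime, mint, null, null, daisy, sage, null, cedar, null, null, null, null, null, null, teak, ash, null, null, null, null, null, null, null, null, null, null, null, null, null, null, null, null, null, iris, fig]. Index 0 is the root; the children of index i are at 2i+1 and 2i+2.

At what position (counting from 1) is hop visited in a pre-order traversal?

2

Pre-order visits the node, then its left subtree, then its right subtree.
Visit fir.
At fir: go left to hop.
  Visit hop.
  At hop: go left to lime.
    Visit lime.
    At lime: go left to daisy.
      daisy is a leaf — visit daisy.
    At lime: go right to sage.
      Visit sage.
      At sage: go left to teak.
        Visit teak.
        At teak: no left child.
        At teak: go right to iris.
          iris is a leaf — visit iris.
      At sage: go right to ash.
        Visit ash.
        At ash: go left to fig.
          fig is a leaf — visit fig.
        At ash: no right child.
  At hop: go right to mint.
    Visit mint.
    At mint: no left child.
    At mint: go right to cedar.
      cedar is a leaf — visit cedar.
At fir: no right child.
Full pre-order sequence: fir, hop, lime, daisy, sage, teak, iris, ash, fig, mint, cedar.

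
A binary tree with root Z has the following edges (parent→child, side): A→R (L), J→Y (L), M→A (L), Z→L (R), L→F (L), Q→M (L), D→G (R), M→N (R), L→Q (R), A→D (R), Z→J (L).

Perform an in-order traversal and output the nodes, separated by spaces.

In-order visits the left subtree, then the node, then the right subtree.
At Z: go left to J.
  At J: go left to Y.
    Y is a leaf — visit Y.
  Visit J.
  At J: no right child.
Visit Z.
At Z: go right to L.
  At L: go left to F.
    F is a leaf — visit F.
  Visit L.
  At L: go right to Q.
    At Q: go left to M.
      At M: go left to A.
        At A: go left to R.
          R is a leaf — visit R.
        Visit A.
        At A: go right to D.
          At D: no left child.
          Visit D.
          At D: go right to G.
            G is a leaf — visit G.
      Visit M.
      At M: go right to N.
        N is a leaf — visit N.
    Visit Q.
    At Q: no right child.

Y J Z F L R A D G M N Q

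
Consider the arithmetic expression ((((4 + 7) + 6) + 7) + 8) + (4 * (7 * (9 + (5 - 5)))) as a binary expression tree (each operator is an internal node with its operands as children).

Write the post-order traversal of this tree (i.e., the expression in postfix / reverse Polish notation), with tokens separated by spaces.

Post-order on an expression tree gives postfix notation: for each operator, emit left operand, right operand, then the operator.

4 7 + 6 + 7 + 8 + 4 7 9 5 5 - + * * +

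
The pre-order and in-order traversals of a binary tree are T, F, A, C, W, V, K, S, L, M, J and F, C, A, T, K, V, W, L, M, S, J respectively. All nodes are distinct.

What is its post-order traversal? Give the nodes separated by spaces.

C A F K V M L J S W T

The first element of pre-order is the root; it splits in-order into left and right subtrees.
Root T: left subtree has 3 nodes {F, C, A}, right has 7 {K, V, W, L, M, S, J}.
  Root F: left subtree has 0 nodes { }, right has 2 {C, A}.
    Root A: left subtree has 1 node {C}, right has 0 { }.
  Root W: left subtree has 2 nodes {K, V}, right has 4 {L, M, S, J}.
    Root V: left subtree has 1 node {K}, right has 0 { }.
    Root S: left subtree has 2 nodes {L, M}, right has 1 {J}.
      Root L: left subtree has 0 nodes { }, right has 1 {M}.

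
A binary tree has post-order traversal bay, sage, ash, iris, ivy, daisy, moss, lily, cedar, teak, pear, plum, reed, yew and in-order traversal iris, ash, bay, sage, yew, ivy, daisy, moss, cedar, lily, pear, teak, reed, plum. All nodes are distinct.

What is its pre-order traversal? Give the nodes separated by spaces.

yew iris ash sage bay reed pear cedar moss daisy ivy lily teak plum

The last element of post-order is the root; it splits in-order into left and right subtrees.
Root yew: left subtree has 4 nodes {iris, ash, bay, sage}, right has 9 {ivy, daisy, moss, cedar, lily, pear, teak, reed, plum}.
  Root iris: left subtree has 0 nodes { }, right has 3 {ash, bay, sage}.
    Root ash: left subtree has 0 nodes { }, right has 2 {bay, sage}.
      Root sage: left subtree has 1 node {bay}, right has 0 { }.
  Root reed: left subtree has 7 nodes {ivy, daisy, moss, cedar, lily, pear, teak}, right has 1 {plum}.
    Root pear: left subtree has 5 nodes {ivy, daisy, moss, cedar, lily}, right has 1 {teak}.
      Root cedar: left subtree has 3 nodes {ivy, daisy, moss}, right has 1 {lily}.
        Root moss: left subtree has 2 nodes {ivy, daisy}, right has 0 { }.
          Root daisy: left subtree has 1 node {ivy}, right has 0 { }.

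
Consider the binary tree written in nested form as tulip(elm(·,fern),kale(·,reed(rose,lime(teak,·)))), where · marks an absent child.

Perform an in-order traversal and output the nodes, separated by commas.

In-order visits the left subtree, then the node, then the right subtree.
At tulip: go left to elm.
  At elm: no left child.
  Visit elm.
  At elm: go right to fern.
    fern is a leaf — visit fern.
Visit tulip.
At tulip: go right to kale.
  At kale: no left child.
  Visit kale.
  At kale: go right to reed.
    At reed: go left to rose.
      rose is a leaf — visit rose.
    Visit reed.
    At reed: go right to lime.
      At lime: go left to teak.
        teak is a leaf — visit teak.
      Visit lime.
      At lime: no right child.

elm, fern, tulip, kale, rose, reed, teak, lime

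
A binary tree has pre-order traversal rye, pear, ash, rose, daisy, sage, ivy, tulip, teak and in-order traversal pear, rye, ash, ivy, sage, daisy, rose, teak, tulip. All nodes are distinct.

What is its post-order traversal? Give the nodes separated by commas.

The first element of pre-order is the root; it splits in-order into left and right subtrees.
Root rye: left subtree has 1 node {pear}, right has 7 {ash, ivy, sage, daisy, rose, teak, tulip}.
  Root ash: left subtree has 0 nodes { }, right has 6 {ivy, sage, daisy, rose, teak, tulip}.
    Root rose: left subtree has 3 nodes {ivy, sage, daisy}, right has 2 {teak, tulip}.
      Root daisy: left subtree has 2 nodes {ivy, sage}, right has 0 { }.
        Root sage: left subtree has 1 node {ivy}, right has 0 { }.
      Root tulip: left subtree has 1 node {teak}, right has 0 { }.

pear, ivy, sage, daisy, teak, tulip, rose, ash, rye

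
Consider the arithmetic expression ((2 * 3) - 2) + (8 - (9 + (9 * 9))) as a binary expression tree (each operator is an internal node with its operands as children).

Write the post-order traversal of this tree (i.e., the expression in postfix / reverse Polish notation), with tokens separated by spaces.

2 3 * 2 - 8 9 9 9 * + - +

Post-order on an expression tree gives postfix notation: for each operator, emit left operand, right operand, then the operator.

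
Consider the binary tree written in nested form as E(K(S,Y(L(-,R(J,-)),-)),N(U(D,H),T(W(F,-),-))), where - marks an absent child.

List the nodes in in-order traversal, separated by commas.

S, K, L, J, R, Y, E, D, U, H, N, F, W, T

In-order visits the left subtree, then the node, then the right subtree.
At E: go left to K.
  At K: go left to S.
    S is a leaf — visit S.
  Visit K.
  At K: go right to Y.
    At Y: go left to L.
      At L: no left child.
      Visit L.
      At L: go right to R.
        At R: go left to J.
          J is a leaf — visit J.
        Visit R.
        At R: no right child.
    Visit Y.
    At Y: no right child.
Visit E.
At E: go right to N.
  At N: go left to U.
    At U: go left to D.
      D is a leaf — visit D.
    Visit U.
    At U: go right to H.
      H is a leaf — visit H.
  Visit N.
  At N: go right to T.
    At T: go left to W.
      At W: go left to F.
        F is a leaf — visit F.
      Visit W.
      At W: no right child.
    Visit T.
    At T: no right child.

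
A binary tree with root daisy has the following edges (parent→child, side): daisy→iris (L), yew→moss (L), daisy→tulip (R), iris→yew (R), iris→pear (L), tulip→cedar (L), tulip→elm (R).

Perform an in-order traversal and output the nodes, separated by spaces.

In-order visits the left subtree, then the node, then the right subtree.
At daisy: go left to iris.
  At iris: go left to pear.
    pear is a leaf — visit pear.
  Visit iris.
  At iris: go right to yew.
    At yew: go left to moss.
      moss is a leaf — visit moss.
    Visit yew.
    At yew: no right child.
Visit daisy.
At daisy: go right to tulip.
  At tulip: go left to cedar.
    cedar is a leaf — visit cedar.
  Visit tulip.
  At tulip: go right to elm.
    elm is a leaf — visit elm.

pear iris moss yew daisy cedar tulip elm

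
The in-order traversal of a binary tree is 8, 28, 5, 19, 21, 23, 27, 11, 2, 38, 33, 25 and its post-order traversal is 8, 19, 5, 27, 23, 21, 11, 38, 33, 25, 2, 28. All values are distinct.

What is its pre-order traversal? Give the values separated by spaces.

The last element of post-order is the root; it splits in-order into left and right subtrees.
Root 28: left subtree has 1 node {8}, right has 10 {5, 19, 21, 23, 27, 11, 2, 38, 33, 25}.
  Root 2: left subtree has 6 nodes {5, 19, 21, 23, 27, 11}, right has 3 {38, 33, 25}.
    Root 11: left subtree has 5 nodes {5, 19, 21, 23, 27}, right has 0 { }.
      Root 21: left subtree has 2 nodes {5, 19}, right has 2 {23, 27}.
        Root 5: left subtree has 0 nodes { }, right has 1 {19}.
        Root 23: left subtree has 0 nodes { }, right has 1 {27}.
    Root 25: left subtree has 2 nodes {38, 33}, right has 0 { }.
      Root 33: left subtree has 1 node {38}, right has 0 { }.

28 8 2 11 21 5 19 23 27 25 33 38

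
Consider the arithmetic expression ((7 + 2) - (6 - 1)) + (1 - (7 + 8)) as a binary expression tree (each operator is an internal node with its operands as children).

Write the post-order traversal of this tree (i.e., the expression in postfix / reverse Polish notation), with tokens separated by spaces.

Post-order on an expression tree gives postfix notation: for each operator, emit left operand, right operand, then the operator.

7 2 + 6 1 - - 1 7 8 + - +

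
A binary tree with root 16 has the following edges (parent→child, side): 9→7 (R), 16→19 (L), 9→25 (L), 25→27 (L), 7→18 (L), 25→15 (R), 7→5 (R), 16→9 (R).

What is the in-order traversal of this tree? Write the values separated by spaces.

In-order visits the left subtree, then the node, then the right subtree.
At 16: go left to 19.
  19 is a leaf — visit 19.
Visit 16.
At 16: go right to 9.
  At 9: go left to 25.
    At 25: go left to 27.
      27 is a leaf — visit 27.
    Visit 25.
    At 25: go right to 15.
      15 is a leaf — visit 15.
  Visit 9.
  At 9: go right to 7.
    At 7: go left to 18.
      18 is a leaf — visit 18.
    Visit 7.
    At 7: go right to 5.
      5 is a leaf — visit 5.

19 16 27 25 15 9 18 7 5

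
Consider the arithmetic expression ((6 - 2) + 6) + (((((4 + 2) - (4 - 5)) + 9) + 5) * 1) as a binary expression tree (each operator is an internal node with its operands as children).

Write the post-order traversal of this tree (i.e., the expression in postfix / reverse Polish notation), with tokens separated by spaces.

6 2 - 6 + 4 2 + 4 5 - - 9 + 5 + 1 * +

Post-order on an expression tree gives postfix notation: for each operator, emit left operand, right operand, then the operator.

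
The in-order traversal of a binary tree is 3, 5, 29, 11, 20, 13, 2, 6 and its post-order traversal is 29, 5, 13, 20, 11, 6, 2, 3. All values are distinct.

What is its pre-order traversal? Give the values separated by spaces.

The last element of post-order is the root; it splits in-order into left and right subtrees.
Root 3: left subtree has 0 nodes { }, right has 7 {5, 29, 11, 20, 13, 2, 6}.
  Root 2: left subtree has 5 nodes {5, 29, 11, 20, 13}, right has 1 {6}.
    Root 11: left subtree has 2 nodes {5, 29}, right has 2 {20, 13}.
      Root 5: left subtree has 0 nodes { }, right has 1 {29}.
      Root 20: left subtree has 0 nodes { }, right has 1 {13}.

3 2 11 5 29 20 13 6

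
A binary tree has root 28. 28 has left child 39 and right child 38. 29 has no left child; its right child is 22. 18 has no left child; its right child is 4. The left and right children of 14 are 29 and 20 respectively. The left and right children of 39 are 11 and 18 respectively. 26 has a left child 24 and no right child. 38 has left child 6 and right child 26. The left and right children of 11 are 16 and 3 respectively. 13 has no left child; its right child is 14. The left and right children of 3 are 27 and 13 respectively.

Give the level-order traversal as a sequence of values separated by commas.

Level-order visits nodes level by level from the root, left to right within each level.
Level 0: 28
Level 1: 39, 38
Level 2: 11, 18, 6, 26
Level 3: 16, 3, 4, 24
Level 4: 27, 13
Level 5: 14
Level 6: 29, 20
Level 7: 22

28, 39, 38, 11, 18, 6, 26, 16, 3, 4, 24, 27, 13, 14, 29, 20, 22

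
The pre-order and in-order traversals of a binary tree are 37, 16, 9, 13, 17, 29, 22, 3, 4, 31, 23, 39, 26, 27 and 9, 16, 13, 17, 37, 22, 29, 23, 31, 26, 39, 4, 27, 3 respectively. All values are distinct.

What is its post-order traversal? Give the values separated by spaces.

The first element of pre-order is the root; it splits in-order into left and right subtrees.
Root 37: left subtree has 4 nodes {9, 16, 13, 17}, right has 9 {22, 29, 23, 31, 26, 39, 4, 27, 3}.
  Root 16: left subtree has 1 node {9}, right has 2 {13, 17}.
    Root 13: left subtree has 0 nodes { }, right has 1 {17}.
  Root 29: left subtree has 1 node {22}, right has 7 {23, 31, 26, 39, 4, 27, 3}.
    Root 3: left subtree has 6 nodes {23, 31, 26, 39, 4, 27}, right has 0 { }.
      Root 4: left subtree has 4 nodes {23, 31, 26, 39}, right has 1 {27}.
        Root 31: left subtree has 1 node {23}, right has 2 {26, 39}.
          Root 39: left subtree has 1 node {26}, right has 0 { }.

9 17 13 16 22 23 26 39 31 27 4 3 29 37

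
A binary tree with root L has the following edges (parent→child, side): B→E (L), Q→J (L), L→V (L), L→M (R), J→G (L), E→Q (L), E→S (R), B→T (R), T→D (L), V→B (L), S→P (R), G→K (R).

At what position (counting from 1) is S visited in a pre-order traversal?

Pre-order visits the node, then its left subtree, then its right subtree.
Visit L.
At L: go left to V.
  Visit V.
  At V: go left to B.
    Visit B.
    At B: go left to E.
      Visit E.
      At E: go left to Q.
        Visit Q.
        At Q: go left to J.
          Visit J.
          At J: go left to G.
            Visit G.
            At G: no left child.
            At G: go right to K.
              K is a leaf — visit K.
          At J: no right child.
        At Q: no right child.
      At E: go right to S.
        Visit S.
        At S: no left child.
        At S: go right to P.
          P is a leaf — visit P.
    At B: go right to T.
      Visit T.
      At T: go left to D.
        D is a leaf — visit D.
      At T: no right child.
  At V: no right child.
At L: go right to M.
  M is a leaf — visit M.
Full pre-order sequence: L, V, B, E, Q, J, G, K, S, P, T, D, M.

9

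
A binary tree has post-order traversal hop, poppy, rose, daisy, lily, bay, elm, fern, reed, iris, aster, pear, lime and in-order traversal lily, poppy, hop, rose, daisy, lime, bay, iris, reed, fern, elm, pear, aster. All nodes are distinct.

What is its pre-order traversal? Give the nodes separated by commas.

The last element of post-order is the root; it splits in-order into left and right subtrees.
Root lime: left subtree has 5 nodes {lily, poppy, hop, rose, daisy}, right has 7 {bay, iris, reed, fern, elm, pear, aster}.
  Root lily: left subtree has 0 nodes { }, right has 4 {poppy, hop, rose, daisy}.
    Root daisy: left subtree has 3 nodes {poppy, hop, rose}, right has 0 { }.
      Root rose: left subtree has 2 nodes {poppy, hop}, right has 0 { }.
        Root poppy: left subtree has 0 nodes { }, right has 1 {hop}.
  Root pear: left subtree has 5 nodes {bay, iris, reed, fern, elm}, right has 1 {aster}.
    Root iris: left subtree has 1 node {bay}, right has 3 {reed, fern, elm}.
      Root reed: left subtree has 0 nodes { }, right has 2 {fern, elm}.
        Root fern: left subtree has 0 nodes { }, right has 1 {elm}.

lime, lily, daisy, rose, poppy, hop, pear, iris, bay, reed, fern, elm, aster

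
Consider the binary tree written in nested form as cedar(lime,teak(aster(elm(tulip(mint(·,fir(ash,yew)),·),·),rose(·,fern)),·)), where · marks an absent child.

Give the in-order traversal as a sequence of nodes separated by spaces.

In-order visits the left subtree, then the node, then the right subtree.
At cedar: go left to lime.
  lime is a leaf — visit lime.
Visit cedar.
At cedar: go right to teak.
  At teak: go left to aster.
    At aster: go left to elm.
      At elm: go left to tulip.
        At tulip: go left to mint.
          At mint: no left child.
          Visit mint.
          At mint: go right to fir.
            At fir: go left to ash.
              ash is a leaf — visit ash.
            Visit fir.
            At fir: go right to yew.
              yew is a leaf — visit yew.
        Visit tulip.
        At tulip: no right child.
      Visit elm.
      At elm: no right child.
    Visit aster.
    At aster: go right to rose.
      At rose: no left child.
      Visit rose.
      At rose: go right to fern.
        fern is a leaf — visit fern.
  Visit teak.
  At teak: no right child.

lime cedar mint ash fir yew tulip elm aster rose fern teak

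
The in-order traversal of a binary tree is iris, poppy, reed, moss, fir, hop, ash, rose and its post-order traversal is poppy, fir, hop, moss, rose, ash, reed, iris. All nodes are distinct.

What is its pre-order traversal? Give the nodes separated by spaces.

iris reed poppy ash moss hop fir rose

The last element of post-order is the root; it splits in-order into left and right subtrees.
Root iris: left subtree has 0 nodes { }, right has 7 {poppy, reed, moss, fir, hop, ash, rose}.
  Root reed: left subtree has 1 node {poppy}, right has 5 {moss, fir, hop, ash, rose}.
    Root ash: left subtree has 3 nodes {moss, fir, hop}, right has 1 {rose}.
      Root moss: left subtree has 0 nodes { }, right has 2 {fir, hop}.
        Root hop: left subtree has 1 node {fir}, right has 0 { }.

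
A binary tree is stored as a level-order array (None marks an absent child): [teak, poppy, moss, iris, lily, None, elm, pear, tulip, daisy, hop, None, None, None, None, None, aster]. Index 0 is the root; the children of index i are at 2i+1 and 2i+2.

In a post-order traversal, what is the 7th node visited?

Post-order visits the left subtree, then the right subtree, then the node.
At teak: go left to poppy.
  At poppy: go left to iris.
    At iris: go left to pear.
      At pear: no left child.
      At pear: go right to aster.
        aster is a leaf — visit aster.
      Visit pear.
    At iris: go right to tulip.
      tulip is a leaf — visit tulip.
    Visit iris.
  At poppy: go right to lily.
    At lily: go left to daisy.
      daisy is a leaf — visit daisy.
    At lily: go right to hop.
      hop is a leaf — visit hop.
    Visit lily.
  Visit poppy.
At teak: go right to moss.
  At moss: no left child.
  At moss: go right to elm.
    elm is a leaf — visit elm.
  Visit moss.
Visit teak.
Full post-order sequence: aster, pear, tulip, iris, daisy, hop, lily, poppy, elm, moss, teak.

lily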